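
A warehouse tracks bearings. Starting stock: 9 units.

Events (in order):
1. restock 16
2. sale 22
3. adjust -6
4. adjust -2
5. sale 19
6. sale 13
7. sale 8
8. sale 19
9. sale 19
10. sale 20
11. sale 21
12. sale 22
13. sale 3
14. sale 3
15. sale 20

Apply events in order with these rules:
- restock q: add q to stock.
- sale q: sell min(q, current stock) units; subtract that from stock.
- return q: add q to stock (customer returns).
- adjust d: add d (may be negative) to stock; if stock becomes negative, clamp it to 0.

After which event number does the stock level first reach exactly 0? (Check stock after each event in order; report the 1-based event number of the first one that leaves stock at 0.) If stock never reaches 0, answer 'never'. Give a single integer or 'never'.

Answer: 3

Derivation:
Processing events:
Start: stock = 9
  Event 1 (restock 16): 9 + 16 = 25
  Event 2 (sale 22): sell min(22,25)=22. stock: 25 - 22 = 3. total_sold = 22
  Event 3 (adjust -6): 3 + -6 = 0 (clamped to 0)
  Event 4 (adjust -2): 0 + -2 = 0 (clamped to 0)
  Event 5 (sale 19): sell min(19,0)=0. stock: 0 - 0 = 0. total_sold = 22
  Event 6 (sale 13): sell min(13,0)=0. stock: 0 - 0 = 0. total_sold = 22
  Event 7 (sale 8): sell min(8,0)=0. stock: 0 - 0 = 0. total_sold = 22
  Event 8 (sale 19): sell min(19,0)=0. stock: 0 - 0 = 0. total_sold = 22
  Event 9 (sale 19): sell min(19,0)=0. stock: 0 - 0 = 0. total_sold = 22
  Event 10 (sale 20): sell min(20,0)=0. stock: 0 - 0 = 0. total_sold = 22
  Event 11 (sale 21): sell min(21,0)=0. stock: 0 - 0 = 0. total_sold = 22
  Event 12 (sale 22): sell min(22,0)=0. stock: 0 - 0 = 0. total_sold = 22
  Event 13 (sale 3): sell min(3,0)=0. stock: 0 - 0 = 0. total_sold = 22
  Event 14 (sale 3): sell min(3,0)=0. stock: 0 - 0 = 0. total_sold = 22
  Event 15 (sale 20): sell min(20,0)=0. stock: 0 - 0 = 0. total_sold = 22
Final: stock = 0, total_sold = 22

First zero at event 3.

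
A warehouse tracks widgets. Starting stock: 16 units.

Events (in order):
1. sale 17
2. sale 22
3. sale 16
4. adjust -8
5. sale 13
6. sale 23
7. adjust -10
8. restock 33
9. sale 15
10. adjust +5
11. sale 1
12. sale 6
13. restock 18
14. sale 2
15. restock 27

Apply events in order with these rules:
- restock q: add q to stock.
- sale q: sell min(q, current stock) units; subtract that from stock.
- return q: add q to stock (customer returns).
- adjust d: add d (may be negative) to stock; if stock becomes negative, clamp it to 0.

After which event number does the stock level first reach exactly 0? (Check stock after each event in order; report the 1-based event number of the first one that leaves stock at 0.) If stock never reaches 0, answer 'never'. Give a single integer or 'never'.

Answer: 1

Derivation:
Processing events:
Start: stock = 16
  Event 1 (sale 17): sell min(17,16)=16. stock: 16 - 16 = 0. total_sold = 16
  Event 2 (sale 22): sell min(22,0)=0. stock: 0 - 0 = 0. total_sold = 16
  Event 3 (sale 16): sell min(16,0)=0. stock: 0 - 0 = 0. total_sold = 16
  Event 4 (adjust -8): 0 + -8 = 0 (clamped to 0)
  Event 5 (sale 13): sell min(13,0)=0. stock: 0 - 0 = 0. total_sold = 16
  Event 6 (sale 23): sell min(23,0)=0. stock: 0 - 0 = 0. total_sold = 16
  Event 7 (adjust -10): 0 + -10 = 0 (clamped to 0)
  Event 8 (restock 33): 0 + 33 = 33
  Event 9 (sale 15): sell min(15,33)=15. stock: 33 - 15 = 18. total_sold = 31
  Event 10 (adjust +5): 18 + 5 = 23
  Event 11 (sale 1): sell min(1,23)=1. stock: 23 - 1 = 22. total_sold = 32
  Event 12 (sale 6): sell min(6,22)=6. stock: 22 - 6 = 16. total_sold = 38
  Event 13 (restock 18): 16 + 18 = 34
  Event 14 (sale 2): sell min(2,34)=2. stock: 34 - 2 = 32. total_sold = 40
  Event 15 (restock 27): 32 + 27 = 59
Final: stock = 59, total_sold = 40

First zero at event 1.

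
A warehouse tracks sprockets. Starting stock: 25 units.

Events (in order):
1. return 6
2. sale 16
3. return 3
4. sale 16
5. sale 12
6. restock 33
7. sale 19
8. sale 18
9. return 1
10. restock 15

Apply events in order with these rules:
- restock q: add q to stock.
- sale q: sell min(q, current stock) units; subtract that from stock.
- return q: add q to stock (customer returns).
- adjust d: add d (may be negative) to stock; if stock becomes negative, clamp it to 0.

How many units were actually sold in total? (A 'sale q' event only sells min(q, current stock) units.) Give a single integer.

Answer: 67

Derivation:
Processing events:
Start: stock = 25
  Event 1 (return 6): 25 + 6 = 31
  Event 2 (sale 16): sell min(16,31)=16. stock: 31 - 16 = 15. total_sold = 16
  Event 3 (return 3): 15 + 3 = 18
  Event 4 (sale 16): sell min(16,18)=16. stock: 18 - 16 = 2. total_sold = 32
  Event 5 (sale 12): sell min(12,2)=2. stock: 2 - 2 = 0. total_sold = 34
  Event 6 (restock 33): 0 + 33 = 33
  Event 7 (sale 19): sell min(19,33)=19. stock: 33 - 19 = 14. total_sold = 53
  Event 8 (sale 18): sell min(18,14)=14. stock: 14 - 14 = 0. total_sold = 67
  Event 9 (return 1): 0 + 1 = 1
  Event 10 (restock 15): 1 + 15 = 16
Final: stock = 16, total_sold = 67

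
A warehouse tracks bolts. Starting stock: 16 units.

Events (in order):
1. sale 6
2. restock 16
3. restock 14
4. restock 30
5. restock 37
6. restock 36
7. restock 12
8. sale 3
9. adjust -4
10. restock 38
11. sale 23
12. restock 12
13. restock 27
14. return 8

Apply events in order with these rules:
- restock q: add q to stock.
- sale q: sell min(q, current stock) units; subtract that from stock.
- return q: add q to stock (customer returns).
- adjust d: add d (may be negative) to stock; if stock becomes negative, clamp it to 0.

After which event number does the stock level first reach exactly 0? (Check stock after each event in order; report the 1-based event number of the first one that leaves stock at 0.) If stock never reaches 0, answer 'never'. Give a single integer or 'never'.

Processing events:
Start: stock = 16
  Event 1 (sale 6): sell min(6,16)=6. stock: 16 - 6 = 10. total_sold = 6
  Event 2 (restock 16): 10 + 16 = 26
  Event 3 (restock 14): 26 + 14 = 40
  Event 4 (restock 30): 40 + 30 = 70
  Event 5 (restock 37): 70 + 37 = 107
  Event 6 (restock 36): 107 + 36 = 143
  Event 7 (restock 12): 143 + 12 = 155
  Event 8 (sale 3): sell min(3,155)=3. stock: 155 - 3 = 152. total_sold = 9
  Event 9 (adjust -4): 152 + -4 = 148
  Event 10 (restock 38): 148 + 38 = 186
  Event 11 (sale 23): sell min(23,186)=23. stock: 186 - 23 = 163. total_sold = 32
  Event 12 (restock 12): 163 + 12 = 175
  Event 13 (restock 27): 175 + 27 = 202
  Event 14 (return 8): 202 + 8 = 210
Final: stock = 210, total_sold = 32

Stock never reaches 0.

Answer: never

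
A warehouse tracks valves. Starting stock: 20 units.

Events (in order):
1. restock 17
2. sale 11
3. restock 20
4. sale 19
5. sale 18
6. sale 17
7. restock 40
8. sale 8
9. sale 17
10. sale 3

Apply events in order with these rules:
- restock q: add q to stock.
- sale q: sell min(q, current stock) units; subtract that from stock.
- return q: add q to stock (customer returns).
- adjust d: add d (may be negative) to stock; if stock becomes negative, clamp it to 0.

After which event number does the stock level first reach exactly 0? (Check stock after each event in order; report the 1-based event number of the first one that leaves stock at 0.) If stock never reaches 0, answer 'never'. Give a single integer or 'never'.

Processing events:
Start: stock = 20
  Event 1 (restock 17): 20 + 17 = 37
  Event 2 (sale 11): sell min(11,37)=11. stock: 37 - 11 = 26. total_sold = 11
  Event 3 (restock 20): 26 + 20 = 46
  Event 4 (sale 19): sell min(19,46)=19. stock: 46 - 19 = 27. total_sold = 30
  Event 5 (sale 18): sell min(18,27)=18. stock: 27 - 18 = 9. total_sold = 48
  Event 6 (sale 17): sell min(17,9)=9. stock: 9 - 9 = 0. total_sold = 57
  Event 7 (restock 40): 0 + 40 = 40
  Event 8 (sale 8): sell min(8,40)=8. stock: 40 - 8 = 32. total_sold = 65
  Event 9 (sale 17): sell min(17,32)=17. stock: 32 - 17 = 15. total_sold = 82
  Event 10 (sale 3): sell min(3,15)=3. stock: 15 - 3 = 12. total_sold = 85
Final: stock = 12, total_sold = 85

First zero at event 6.

Answer: 6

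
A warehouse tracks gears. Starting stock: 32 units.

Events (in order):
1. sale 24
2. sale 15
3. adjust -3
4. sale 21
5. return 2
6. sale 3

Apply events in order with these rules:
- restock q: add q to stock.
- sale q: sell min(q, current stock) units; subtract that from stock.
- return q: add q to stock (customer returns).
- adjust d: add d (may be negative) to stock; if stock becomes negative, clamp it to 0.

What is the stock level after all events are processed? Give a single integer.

Processing events:
Start: stock = 32
  Event 1 (sale 24): sell min(24,32)=24. stock: 32 - 24 = 8. total_sold = 24
  Event 2 (sale 15): sell min(15,8)=8. stock: 8 - 8 = 0. total_sold = 32
  Event 3 (adjust -3): 0 + -3 = 0 (clamped to 0)
  Event 4 (sale 21): sell min(21,0)=0. stock: 0 - 0 = 0. total_sold = 32
  Event 5 (return 2): 0 + 2 = 2
  Event 6 (sale 3): sell min(3,2)=2. stock: 2 - 2 = 0. total_sold = 34
Final: stock = 0, total_sold = 34

Answer: 0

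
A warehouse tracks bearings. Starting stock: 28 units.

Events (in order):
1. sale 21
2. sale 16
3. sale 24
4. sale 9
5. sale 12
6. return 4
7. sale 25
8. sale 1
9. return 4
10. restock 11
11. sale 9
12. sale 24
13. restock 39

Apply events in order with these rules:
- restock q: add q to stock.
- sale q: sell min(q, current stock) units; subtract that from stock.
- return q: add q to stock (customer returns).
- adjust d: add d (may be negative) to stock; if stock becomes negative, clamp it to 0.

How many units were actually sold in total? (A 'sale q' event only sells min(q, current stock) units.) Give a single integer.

Answer: 47

Derivation:
Processing events:
Start: stock = 28
  Event 1 (sale 21): sell min(21,28)=21. stock: 28 - 21 = 7. total_sold = 21
  Event 2 (sale 16): sell min(16,7)=7. stock: 7 - 7 = 0. total_sold = 28
  Event 3 (sale 24): sell min(24,0)=0. stock: 0 - 0 = 0. total_sold = 28
  Event 4 (sale 9): sell min(9,0)=0. stock: 0 - 0 = 0. total_sold = 28
  Event 5 (sale 12): sell min(12,0)=0. stock: 0 - 0 = 0. total_sold = 28
  Event 6 (return 4): 0 + 4 = 4
  Event 7 (sale 25): sell min(25,4)=4. stock: 4 - 4 = 0. total_sold = 32
  Event 8 (sale 1): sell min(1,0)=0. stock: 0 - 0 = 0. total_sold = 32
  Event 9 (return 4): 0 + 4 = 4
  Event 10 (restock 11): 4 + 11 = 15
  Event 11 (sale 9): sell min(9,15)=9. stock: 15 - 9 = 6. total_sold = 41
  Event 12 (sale 24): sell min(24,6)=6. stock: 6 - 6 = 0. total_sold = 47
  Event 13 (restock 39): 0 + 39 = 39
Final: stock = 39, total_sold = 47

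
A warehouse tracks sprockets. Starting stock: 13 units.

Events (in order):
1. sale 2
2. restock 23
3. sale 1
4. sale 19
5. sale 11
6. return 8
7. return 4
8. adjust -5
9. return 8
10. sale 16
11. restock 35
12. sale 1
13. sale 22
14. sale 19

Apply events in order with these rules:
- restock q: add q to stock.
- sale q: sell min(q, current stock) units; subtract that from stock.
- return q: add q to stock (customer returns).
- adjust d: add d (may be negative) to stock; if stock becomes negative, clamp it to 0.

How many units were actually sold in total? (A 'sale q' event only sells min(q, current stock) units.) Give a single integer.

Answer: 86

Derivation:
Processing events:
Start: stock = 13
  Event 1 (sale 2): sell min(2,13)=2. stock: 13 - 2 = 11. total_sold = 2
  Event 2 (restock 23): 11 + 23 = 34
  Event 3 (sale 1): sell min(1,34)=1. stock: 34 - 1 = 33. total_sold = 3
  Event 4 (sale 19): sell min(19,33)=19. stock: 33 - 19 = 14. total_sold = 22
  Event 5 (sale 11): sell min(11,14)=11. stock: 14 - 11 = 3. total_sold = 33
  Event 6 (return 8): 3 + 8 = 11
  Event 7 (return 4): 11 + 4 = 15
  Event 8 (adjust -5): 15 + -5 = 10
  Event 9 (return 8): 10 + 8 = 18
  Event 10 (sale 16): sell min(16,18)=16. stock: 18 - 16 = 2. total_sold = 49
  Event 11 (restock 35): 2 + 35 = 37
  Event 12 (sale 1): sell min(1,37)=1. stock: 37 - 1 = 36. total_sold = 50
  Event 13 (sale 22): sell min(22,36)=22. stock: 36 - 22 = 14. total_sold = 72
  Event 14 (sale 19): sell min(19,14)=14. stock: 14 - 14 = 0. total_sold = 86
Final: stock = 0, total_sold = 86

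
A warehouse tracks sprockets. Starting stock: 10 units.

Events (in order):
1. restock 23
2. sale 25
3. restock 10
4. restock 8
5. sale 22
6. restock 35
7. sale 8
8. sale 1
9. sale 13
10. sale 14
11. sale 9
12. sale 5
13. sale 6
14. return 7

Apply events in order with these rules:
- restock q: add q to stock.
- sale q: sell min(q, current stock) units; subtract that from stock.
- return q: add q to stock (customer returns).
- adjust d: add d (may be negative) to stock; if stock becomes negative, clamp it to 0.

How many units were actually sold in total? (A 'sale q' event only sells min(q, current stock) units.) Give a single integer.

Processing events:
Start: stock = 10
  Event 1 (restock 23): 10 + 23 = 33
  Event 2 (sale 25): sell min(25,33)=25. stock: 33 - 25 = 8. total_sold = 25
  Event 3 (restock 10): 8 + 10 = 18
  Event 4 (restock 8): 18 + 8 = 26
  Event 5 (sale 22): sell min(22,26)=22. stock: 26 - 22 = 4. total_sold = 47
  Event 6 (restock 35): 4 + 35 = 39
  Event 7 (sale 8): sell min(8,39)=8. stock: 39 - 8 = 31. total_sold = 55
  Event 8 (sale 1): sell min(1,31)=1. stock: 31 - 1 = 30. total_sold = 56
  Event 9 (sale 13): sell min(13,30)=13. stock: 30 - 13 = 17. total_sold = 69
  Event 10 (sale 14): sell min(14,17)=14. stock: 17 - 14 = 3. total_sold = 83
  Event 11 (sale 9): sell min(9,3)=3. stock: 3 - 3 = 0. total_sold = 86
  Event 12 (sale 5): sell min(5,0)=0. stock: 0 - 0 = 0. total_sold = 86
  Event 13 (sale 6): sell min(6,0)=0. stock: 0 - 0 = 0. total_sold = 86
  Event 14 (return 7): 0 + 7 = 7
Final: stock = 7, total_sold = 86

Answer: 86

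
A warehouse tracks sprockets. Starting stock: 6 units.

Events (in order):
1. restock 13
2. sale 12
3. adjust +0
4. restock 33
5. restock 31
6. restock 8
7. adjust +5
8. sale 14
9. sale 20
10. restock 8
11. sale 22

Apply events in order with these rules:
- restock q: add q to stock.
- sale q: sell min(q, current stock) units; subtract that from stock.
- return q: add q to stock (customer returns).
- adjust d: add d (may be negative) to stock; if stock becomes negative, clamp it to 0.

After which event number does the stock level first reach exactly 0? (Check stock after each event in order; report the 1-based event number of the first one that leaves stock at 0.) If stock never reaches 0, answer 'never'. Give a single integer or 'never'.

Processing events:
Start: stock = 6
  Event 1 (restock 13): 6 + 13 = 19
  Event 2 (sale 12): sell min(12,19)=12. stock: 19 - 12 = 7. total_sold = 12
  Event 3 (adjust +0): 7 + 0 = 7
  Event 4 (restock 33): 7 + 33 = 40
  Event 5 (restock 31): 40 + 31 = 71
  Event 6 (restock 8): 71 + 8 = 79
  Event 7 (adjust +5): 79 + 5 = 84
  Event 8 (sale 14): sell min(14,84)=14. stock: 84 - 14 = 70. total_sold = 26
  Event 9 (sale 20): sell min(20,70)=20. stock: 70 - 20 = 50. total_sold = 46
  Event 10 (restock 8): 50 + 8 = 58
  Event 11 (sale 22): sell min(22,58)=22. stock: 58 - 22 = 36. total_sold = 68
Final: stock = 36, total_sold = 68

Stock never reaches 0.

Answer: never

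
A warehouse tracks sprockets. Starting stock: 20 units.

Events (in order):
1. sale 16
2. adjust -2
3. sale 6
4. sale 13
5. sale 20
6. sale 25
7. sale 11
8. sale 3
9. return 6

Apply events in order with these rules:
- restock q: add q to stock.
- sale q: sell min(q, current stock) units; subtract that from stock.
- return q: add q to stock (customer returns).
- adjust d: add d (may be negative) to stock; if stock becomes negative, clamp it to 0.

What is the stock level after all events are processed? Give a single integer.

Processing events:
Start: stock = 20
  Event 1 (sale 16): sell min(16,20)=16. stock: 20 - 16 = 4. total_sold = 16
  Event 2 (adjust -2): 4 + -2 = 2
  Event 3 (sale 6): sell min(6,2)=2. stock: 2 - 2 = 0. total_sold = 18
  Event 4 (sale 13): sell min(13,0)=0. stock: 0 - 0 = 0. total_sold = 18
  Event 5 (sale 20): sell min(20,0)=0. stock: 0 - 0 = 0. total_sold = 18
  Event 6 (sale 25): sell min(25,0)=0. stock: 0 - 0 = 0. total_sold = 18
  Event 7 (sale 11): sell min(11,0)=0. stock: 0 - 0 = 0. total_sold = 18
  Event 8 (sale 3): sell min(3,0)=0. stock: 0 - 0 = 0. total_sold = 18
  Event 9 (return 6): 0 + 6 = 6
Final: stock = 6, total_sold = 18

Answer: 6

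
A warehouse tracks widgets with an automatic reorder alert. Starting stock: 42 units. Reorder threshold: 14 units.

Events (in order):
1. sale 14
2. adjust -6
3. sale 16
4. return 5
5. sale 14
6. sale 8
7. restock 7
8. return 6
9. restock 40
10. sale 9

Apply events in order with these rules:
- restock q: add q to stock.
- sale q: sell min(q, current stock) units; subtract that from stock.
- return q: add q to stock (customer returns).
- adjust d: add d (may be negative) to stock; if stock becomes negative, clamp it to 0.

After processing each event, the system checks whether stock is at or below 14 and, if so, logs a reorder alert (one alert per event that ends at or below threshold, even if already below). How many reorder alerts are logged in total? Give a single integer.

Answer: 6

Derivation:
Processing events:
Start: stock = 42
  Event 1 (sale 14): sell min(14,42)=14. stock: 42 - 14 = 28. total_sold = 14
  Event 2 (adjust -6): 28 + -6 = 22
  Event 3 (sale 16): sell min(16,22)=16. stock: 22 - 16 = 6. total_sold = 30
  Event 4 (return 5): 6 + 5 = 11
  Event 5 (sale 14): sell min(14,11)=11. stock: 11 - 11 = 0. total_sold = 41
  Event 6 (sale 8): sell min(8,0)=0. stock: 0 - 0 = 0. total_sold = 41
  Event 7 (restock 7): 0 + 7 = 7
  Event 8 (return 6): 7 + 6 = 13
  Event 9 (restock 40): 13 + 40 = 53
  Event 10 (sale 9): sell min(9,53)=9. stock: 53 - 9 = 44. total_sold = 50
Final: stock = 44, total_sold = 50

Checking against threshold 14:
  After event 1: stock=28 > 14
  After event 2: stock=22 > 14
  After event 3: stock=6 <= 14 -> ALERT
  After event 4: stock=11 <= 14 -> ALERT
  After event 5: stock=0 <= 14 -> ALERT
  After event 6: stock=0 <= 14 -> ALERT
  After event 7: stock=7 <= 14 -> ALERT
  After event 8: stock=13 <= 14 -> ALERT
  After event 9: stock=53 > 14
  After event 10: stock=44 > 14
Alert events: [3, 4, 5, 6, 7, 8]. Count = 6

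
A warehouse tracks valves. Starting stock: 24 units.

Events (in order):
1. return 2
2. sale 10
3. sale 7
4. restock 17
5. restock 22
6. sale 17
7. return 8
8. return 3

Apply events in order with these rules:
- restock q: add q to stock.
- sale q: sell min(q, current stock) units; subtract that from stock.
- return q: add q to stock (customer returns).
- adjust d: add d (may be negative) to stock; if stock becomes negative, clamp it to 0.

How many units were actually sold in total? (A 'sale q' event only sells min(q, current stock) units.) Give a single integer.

Processing events:
Start: stock = 24
  Event 1 (return 2): 24 + 2 = 26
  Event 2 (sale 10): sell min(10,26)=10. stock: 26 - 10 = 16. total_sold = 10
  Event 3 (sale 7): sell min(7,16)=7. stock: 16 - 7 = 9. total_sold = 17
  Event 4 (restock 17): 9 + 17 = 26
  Event 5 (restock 22): 26 + 22 = 48
  Event 6 (sale 17): sell min(17,48)=17. stock: 48 - 17 = 31. total_sold = 34
  Event 7 (return 8): 31 + 8 = 39
  Event 8 (return 3): 39 + 3 = 42
Final: stock = 42, total_sold = 34

Answer: 34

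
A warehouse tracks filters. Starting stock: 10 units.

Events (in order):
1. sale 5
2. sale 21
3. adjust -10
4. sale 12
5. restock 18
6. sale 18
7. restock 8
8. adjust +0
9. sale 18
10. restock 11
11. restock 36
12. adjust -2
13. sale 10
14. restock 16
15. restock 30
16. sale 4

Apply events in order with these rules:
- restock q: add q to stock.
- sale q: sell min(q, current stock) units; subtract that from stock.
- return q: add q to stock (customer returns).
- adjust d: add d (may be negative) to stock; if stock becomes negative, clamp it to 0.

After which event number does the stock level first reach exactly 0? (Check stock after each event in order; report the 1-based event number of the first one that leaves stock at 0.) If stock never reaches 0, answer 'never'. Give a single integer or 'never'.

Answer: 2

Derivation:
Processing events:
Start: stock = 10
  Event 1 (sale 5): sell min(5,10)=5. stock: 10 - 5 = 5. total_sold = 5
  Event 2 (sale 21): sell min(21,5)=5. stock: 5 - 5 = 0. total_sold = 10
  Event 3 (adjust -10): 0 + -10 = 0 (clamped to 0)
  Event 4 (sale 12): sell min(12,0)=0. stock: 0 - 0 = 0. total_sold = 10
  Event 5 (restock 18): 0 + 18 = 18
  Event 6 (sale 18): sell min(18,18)=18. stock: 18 - 18 = 0. total_sold = 28
  Event 7 (restock 8): 0 + 8 = 8
  Event 8 (adjust +0): 8 + 0 = 8
  Event 9 (sale 18): sell min(18,8)=8. stock: 8 - 8 = 0. total_sold = 36
  Event 10 (restock 11): 0 + 11 = 11
  Event 11 (restock 36): 11 + 36 = 47
  Event 12 (adjust -2): 47 + -2 = 45
  Event 13 (sale 10): sell min(10,45)=10. stock: 45 - 10 = 35. total_sold = 46
  Event 14 (restock 16): 35 + 16 = 51
  Event 15 (restock 30): 51 + 30 = 81
  Event 16 (sale 4): sell min(4,81)=4. stock: 81 - 4 = 77. total_sold = 50
Final: stock = 77, total_sold = 50

First zero at event 2.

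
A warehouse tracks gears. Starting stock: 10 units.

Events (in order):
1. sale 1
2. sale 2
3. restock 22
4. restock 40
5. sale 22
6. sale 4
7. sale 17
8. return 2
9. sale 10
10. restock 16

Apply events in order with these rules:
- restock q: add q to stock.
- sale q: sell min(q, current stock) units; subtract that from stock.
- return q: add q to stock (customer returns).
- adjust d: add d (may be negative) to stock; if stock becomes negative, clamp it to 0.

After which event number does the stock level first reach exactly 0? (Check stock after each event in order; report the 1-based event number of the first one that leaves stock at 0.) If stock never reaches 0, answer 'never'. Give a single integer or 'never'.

Answer: never

Derivation:
Processing events:
Start: stock = 10
  Event 1 (sale 1): sell min(1,10)=1. stock: 10 - 1 = 9. total_sold = 1
  Event 2 (sale 2): sell min(2,9)=2. stock: 9 - 2 = 7. total_sold = 3
  Event 3 (restock 22): 7 + 22 = 29
  Event 4 (restock 40): 29 + 40 = 69
  Event 5 (sale 22): sell min(22,69)=22. stock: 69 - 22 = 47. total_sold = 25
  Event 6 (sale 4): sell min(4,47)=4. stock: 47 - 4 = 43. total_sold = 29
  Event 7 (sale 17): sell min(17,43)=17. stock: 43 - 17 = 26. total_sold = 46
  Event 8 (return 2): 26 + 2 = 28
  Event 9 (sale 10): sell min(10,28)=10. stock: 28 - 10 = 18. total_sold = 56
  Event 10 (restock 16): 18 + 16 = 34
Final: stock = 34, total_sold = 56

Stock never reaches 0.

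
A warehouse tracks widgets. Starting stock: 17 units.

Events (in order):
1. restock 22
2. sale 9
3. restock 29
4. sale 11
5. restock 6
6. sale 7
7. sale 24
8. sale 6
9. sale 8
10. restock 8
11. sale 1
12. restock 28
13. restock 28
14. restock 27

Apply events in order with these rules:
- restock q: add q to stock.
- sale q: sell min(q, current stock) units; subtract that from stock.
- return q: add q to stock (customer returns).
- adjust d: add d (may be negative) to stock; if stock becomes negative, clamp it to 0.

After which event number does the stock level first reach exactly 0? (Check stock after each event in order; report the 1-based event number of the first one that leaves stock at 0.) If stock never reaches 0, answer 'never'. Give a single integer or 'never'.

Processing events:
Start: stock = 17
  Event 1 (restock 22): 17 + 22 = 39
  Event 2 (sale 9): sell min(9,39)=9. stock: 39 - 9 = 30. total_sold = 9
  Event 3 (restock 29): 30 + 29 = 59
  Event 4 (sale 11): sell min(11,59)=11. stock: 59 - 11 = 48. total_sold = 20
  Event 5 (restock 6): 48 + 6 = 54
  Event 6 (sale 7): sell min(7,54)=7. stock: 54 - 7 = 47. total_sold = 27
  Event 7 (sale 24): sell min(24,47)=24. stock: 47 - 24 = 23. total_sold = 51
  Event 8 (sale 6): sell min(6,23)=6. stock: 23 - 6 = 17. total_sold = 57
  Event 9 (sale 8): sell min(8,17)=8. stock: 17 - 8 = 9. total_sold = 65
  Event 10 (restock 8): 9 + 8 = 17
  Event 11 (sale 1): sell min(1,17)=1. stock: 17 - 1 = 16. total_sold = 66
  Event 12 (restock 28): 16 + 28 = 44
  Event 13 (restock 28): 44 + 28 = 72
  Event 14 (restock 27): 72 + 27 = 99
Final: stock = 99, total_sold = 66

Stock never reaches 0.

Answer: never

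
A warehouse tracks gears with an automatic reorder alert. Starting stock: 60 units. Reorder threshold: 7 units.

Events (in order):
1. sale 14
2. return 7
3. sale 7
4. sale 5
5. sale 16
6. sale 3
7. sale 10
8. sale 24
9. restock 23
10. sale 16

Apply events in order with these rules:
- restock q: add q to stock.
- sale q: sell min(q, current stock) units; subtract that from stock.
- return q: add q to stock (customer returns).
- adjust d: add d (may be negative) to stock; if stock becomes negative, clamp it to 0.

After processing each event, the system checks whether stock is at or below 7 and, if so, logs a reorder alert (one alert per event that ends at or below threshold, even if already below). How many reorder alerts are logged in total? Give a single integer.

Answer: 2

Derivation:
Processing events:
Start: stock = 60
  Event 1 (sale 14): sell min(14,60)=14. stock: 60 - 14 = 46. total_sold = 14
  Event 2 (return 7): 46 + 7 = 53
  Event 3 (sale 7): sell min(7,53)=7. stock: 53 - 7 = 46. total_sold = 21
  Event 4 (sale 5): sell min(5,46)=5. stock: 46 - 5 = 41. total_sold = 26
  Event 5 (sale 16): sell min(16,41)=16. stock: 41 - 16 = 25. total_sold = 42
  Event 6 (sale 3): sell min(3,25)=3. stock: 25 - 3 = 22. total_sold = 45
  Event 7 (sale 10): sell min(10,22)=10. stock: 22 - 10 = 12. total_sold = 55
  Event 8 (sale 24): sell min(24,12)=12. stock: 12 - 12 = 0. total_sold = 67
  Event 9 (restock 23): 0 + 23 = 23
  Event 10 (sale 16): sell min(16,23)=16. stock: 23 - 16 = 7. total_sold = 83
Final: stock = 7, total_sold = 83

Checking against threshold 7:
  After event 1: stock=46 > 7
  After event 2: stock=53 > 7
  After event 3: stock=46 > 7
  After event 4: stock=41 > 7
  After event 5: stock=25 > 7
  After event 6: stock=22 > 7
  After event 7: stock=12 > 7
  After event 8: stock=0 <= 7 -> ALERT
  After event 9: stock=23 > 7
  After event 10: stock=7 <= 7 -> ALERT
Alert events: [8, 10]. Count = 2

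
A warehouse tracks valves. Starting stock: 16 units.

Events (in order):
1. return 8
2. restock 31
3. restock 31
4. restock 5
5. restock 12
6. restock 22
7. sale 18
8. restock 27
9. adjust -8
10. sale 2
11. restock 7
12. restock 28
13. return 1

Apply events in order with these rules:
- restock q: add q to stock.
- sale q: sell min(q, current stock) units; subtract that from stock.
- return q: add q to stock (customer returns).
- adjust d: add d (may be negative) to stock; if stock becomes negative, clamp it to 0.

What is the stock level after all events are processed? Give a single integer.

Answer: 160

Derivation:
Processing events:
Start: stock = 16
  Event 1 (return 8): 16 + 8 = 24
  Event 2 (restock 31): 24 + 31 = 55
  Event 3 (restock 31): 55 + 31 = 86
  Event 4 (restock 5): 86 + 5 = 91
  Event 5 (restock 12): 91 + 12 = 103
  Event 6 (restock 22): 103 + 22 = 125
  Event 7 (sale 18): sell min(18,125)=18. stock: 125 - 18 = 107. total_sold = 18
  Event 8 (restock 27): 107 + 27 = 134
  Event 9 (adjust -8): 134 + -8 = 126
  Event 10 (sale 2): sell min(2,126)=2. stock: 126 - 2 = 124. total_sold = 20
  Event 11 (restock 7): 124 + 7 = 131
  Event 12 (restock 28): 131 + 28 = 159
  Event 13 (return 1): 159 + 1 = 160
Final: stock = 160, total_sold = 20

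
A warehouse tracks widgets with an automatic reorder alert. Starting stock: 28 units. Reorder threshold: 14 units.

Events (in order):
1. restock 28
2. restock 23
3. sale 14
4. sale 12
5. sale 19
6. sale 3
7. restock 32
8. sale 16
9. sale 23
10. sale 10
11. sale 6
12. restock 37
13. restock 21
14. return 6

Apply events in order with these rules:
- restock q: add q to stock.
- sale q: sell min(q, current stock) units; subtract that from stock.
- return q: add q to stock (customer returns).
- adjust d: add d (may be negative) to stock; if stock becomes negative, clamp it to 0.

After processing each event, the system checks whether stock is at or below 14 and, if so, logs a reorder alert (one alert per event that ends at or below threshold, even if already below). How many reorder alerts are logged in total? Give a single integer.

Answer: 2

Derivation:
Processing events:
Start: stock = 28
  Event 1 (restock 28): 28 + 28 = 56
  Event 2 (restock 23): 56 + 23 = 79
  Event 3 (sale 14): sell min(14,79)=14. stock: 79 - 14 = 65. total_sold = 14
  Event 4 (sale 12): sell min(12,65)=12. stock: 65 - 12 = 53. total_sold = 26
  Event 5 (sale 19): sell min(19,53)=19. stock: 53 - 19 = 34. total_sold = 45
  Event 6 (sale 3): sell min(3,34)=3. stock: 34 - 3 = 31. total_sold = 48
  Event 7 (restock 32): 31 + 32 = 63
  Event 8 (sale 16): sell min(16,63)=16. stock: 63 - 16 = 47. total_sold = 64
  Event 9 (sale 23): sell min(23,47)=23. stock: 47 - 23 = 24. total_sold = 87
  Event 10 (sale 10): sell min(10,24)=10. stock: 24 - 10 = 14. total_sold = 97
  Event 11 (sale 6): sell min(6,14)=6. stock: 14 - 6 = 8. total_sold = 103
  Event 12 (restock 37): 8 + 37 = 45
  Event 13 (restock 21): 45 + 21 = 66
  Event 14 (return 6): 66 + 6 = 72
Final: stock = 72, total_sold = 103

Checking against threshold 14:
  After event 1: stock=56 > 14
  After event 2: stock=79 > 14
  After event 3: stock=65 > 14
  After event 4: stock=53 > 14
  After event 5: stock=34 > 14
  After event 6: stock=31 > 14
  After event 7: stock=63 > 14
  After event 8: stock=47 > 14
  After event 9: stock=24 > 14
  After event 10: stock=14 <= 14 -> ALERT
  After event 11: stock=8 <= 14 -> ALERT
  After event 12: stock=45 > 14
  After event 13: stock=66 > 14
  After event 14: stock=72 > 14
Alert events: [10, 11]. Count = 2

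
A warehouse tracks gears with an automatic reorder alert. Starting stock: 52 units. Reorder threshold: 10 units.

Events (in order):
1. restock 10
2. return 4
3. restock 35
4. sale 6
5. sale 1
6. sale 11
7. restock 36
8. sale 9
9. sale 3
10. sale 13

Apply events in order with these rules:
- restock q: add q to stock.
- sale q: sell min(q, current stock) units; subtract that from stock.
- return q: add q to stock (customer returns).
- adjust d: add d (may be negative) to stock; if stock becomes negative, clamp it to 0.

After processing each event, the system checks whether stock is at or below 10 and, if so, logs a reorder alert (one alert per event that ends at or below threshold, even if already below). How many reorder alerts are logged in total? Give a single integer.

Answer: 0

Derivation:
Processing events:
Start: stock = 52
  Event 1 (restock 10): 52 + 10 = 62
  Event 2 (return 4): 62 + 4 = 66
  Event 3 (restock 35): 66 + 35 = 101
  Event 4 (sale 6): sell min(6,101)=6. stock: 101 - 6 = 95. total_sold = 6
  Event 5 (sale 1): sell min(1,95)=1. stock: 95 - 1 = 94. total_sold = 7
  Event 6 (sale 11): sell min(11,94)=11. stock: 94 - 11 = 83. total_sold = 18
  Event 7 (restock 36): 83 + 36 = 119
  Event 8 (sale 9): sell min(9,119)=9. stock: 119 - 9 = 110. total_sold = 27
  Event 9 (sale 3): sell min(3,110)=3. stock: 110 - 3 = 107. total_sold = 30
  Event 10 (sale 13): sell min(13,107)=13. stock: 107 - 13 = 94. total_sold = 43
Final: stock = 94, total_sold = 43

Checking against threshold 10:
  After event 1: stock=62 > 10
  After event 2: stock=66 > 10
  After event 3: stock=101 > 10
  After event 4: stock=95 > 10
  After event 5: stock=94 > 10
  After event 6: stock=83 > 10
  After event 7: stock=119 > 10
  After event 8: stock=110 > 10
  After event 9: stock=107 > 10
  After event 10: stock=94 > 10
Alert events: []. Count = 0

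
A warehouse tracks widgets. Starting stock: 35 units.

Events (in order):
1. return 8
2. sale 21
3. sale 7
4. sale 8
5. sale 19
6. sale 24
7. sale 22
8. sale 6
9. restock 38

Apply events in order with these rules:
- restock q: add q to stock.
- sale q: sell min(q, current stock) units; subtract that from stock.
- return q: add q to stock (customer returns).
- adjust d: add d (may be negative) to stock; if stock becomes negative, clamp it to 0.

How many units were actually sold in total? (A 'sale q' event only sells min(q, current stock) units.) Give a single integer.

Answer: 43

Derivation:
Processing events:
Start: stock = 35
  Event 1 (return 8): 35 + 8 = 43
  Event 2 (sale 21): sell min(21,43)=21. stock: 43 - 21 = 22. total_sold = 21
  Event 3 (sale 7): sell min(7,22)=7. stock: 22 - 7 = 15. total_sold = 28
  Event 4 (sale 8): sell min(8,15)=8. stock: 15 - 8 = 7. total_sold = 36
  Event 5 (sale 19): sell min(19,7)=7. stock: 7 - 7 = 0. total_sold = 43
  Event 6 (sale 24): sell min(24,0)=0. stock: 0 - 0 = 0. total_sold = 43
  Event 7 (sale 22): sell min(22,0)=0. stock: 0 - 0 = 0. total_sold = 43
  Event 8 (sale 6): sell min(6,0)=0. stock: 0 - 0 = 0. total_sold = 43
  Event 9 (restock 38): 0 + 38 = 38
Final: stock = 38, total_sold = 43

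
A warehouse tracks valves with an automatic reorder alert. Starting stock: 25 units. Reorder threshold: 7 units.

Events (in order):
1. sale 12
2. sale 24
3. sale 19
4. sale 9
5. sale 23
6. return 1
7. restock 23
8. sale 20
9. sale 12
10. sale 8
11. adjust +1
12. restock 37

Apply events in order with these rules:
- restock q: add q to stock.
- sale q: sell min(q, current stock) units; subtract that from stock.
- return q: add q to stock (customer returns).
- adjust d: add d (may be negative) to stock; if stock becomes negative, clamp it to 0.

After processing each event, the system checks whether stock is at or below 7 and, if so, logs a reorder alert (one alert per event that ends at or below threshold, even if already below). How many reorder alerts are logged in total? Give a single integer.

Processing events:
Start: stock = 25
  Event 1 (sale 12): sell min(12,25)=12. stock: 25 - 12 = 13. total_sold = 12
  Event 2 (sale 24): sell min(24,13)=13. stock: 13 - 13 = 0. total_sold = 25
  Event 3 (sale 19): sell min(19,0)=0. stock: 0 - 0 = 0. total_sold = 25
  Event 4 (sale 9): sell min(9,0)=0. stock: 0 - 0 = 0. total_sold = 25
  Event 5 (sale 23): sell min(23,0)=0. stock: 0 - 0 = 0. total_sold = 25
  Event 6 (return 1): 0 + 1 = 1
  Event 7 (restock 23): 1 + 23 = 24
  Event 8 (sale 20): sell min(20,24)=20. stock: 24 - 20 = 4. total_sold = 45
  Event 9 (sale 12): sell min(12,4)=4. stock: 4 - 4 = 0. total_sold = 49
  Event 10 (sale 8): sell min(8,0)=0. stock: 0 - 0 = 0. total_sold = 49
  Event 11 (adjust +1): 0 + 1 = 1
  Event 12 (restock 37): 1 + 37 = 38
Final: stock = 38, total_sold = 49

Checking against threshold 7:
  After event 1: stock=13 > 7
  After event 2: stock=0 <= 7 -> ALERT
  After event 3: stock=0 <= 7 -> ALERT
  After event 4: stock=0 <= 7 -> ALERT
  After event 5: stock=0 <= 7 -> ALERT
  After event 6: stock=1 <= 7 -> ALERT
  After event 7: stock=24 > 7
  After event 8: stock=4 <= 7 -> ALERT
  After event 9: stock=0 <= 7 -> ALERT
  After event 10: stock=0 <= 7 -> ALERT
  After event 11: stock=1 <= 7 -> ALERT
  After event 12: stock=38 > 7
Alert events: [2, 3, 4, 5, 6, 8, 9, 10, 11]. Count = 9

Answer: 9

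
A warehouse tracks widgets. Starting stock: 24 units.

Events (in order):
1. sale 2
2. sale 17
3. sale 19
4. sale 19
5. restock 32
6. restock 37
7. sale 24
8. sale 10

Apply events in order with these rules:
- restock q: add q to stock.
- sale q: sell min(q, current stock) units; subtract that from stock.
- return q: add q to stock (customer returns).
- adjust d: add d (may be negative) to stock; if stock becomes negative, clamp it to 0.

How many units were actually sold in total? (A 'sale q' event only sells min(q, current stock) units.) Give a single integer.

Processing events:
Start: stock = 24
  Event 1 (sale 2): sell min(2,24)=2. stock: 24 - 2 = 22. total_sold = 2
  Event 2 (sale 17): sell min(17,22)=17. stock: 22 - 17 = 5. total_sold = 19
  Event 3 (sale 19): sell min(19,5)=5. stock: 5 - 5 = 0. total_sold = 24
  Event 4 (sale 19): sell min(19,0)=0. stock: 0 - 0 = 0. total_sold = 24
  Event 5 (restock 32): 0 + 32 = 32
  Event 6 (restock 37): 32 + 37 = 69
  Event 7 (sale 24): sell min(24,69)=24. stock: 69 - 24 = 45. total_sold = 48
  Event 8 (sale 10): sell min(10,45)=10. stock: 45 - 10 = 35. total_sold = 58
Final: stock = 35, total_sold = 58

Answer: 58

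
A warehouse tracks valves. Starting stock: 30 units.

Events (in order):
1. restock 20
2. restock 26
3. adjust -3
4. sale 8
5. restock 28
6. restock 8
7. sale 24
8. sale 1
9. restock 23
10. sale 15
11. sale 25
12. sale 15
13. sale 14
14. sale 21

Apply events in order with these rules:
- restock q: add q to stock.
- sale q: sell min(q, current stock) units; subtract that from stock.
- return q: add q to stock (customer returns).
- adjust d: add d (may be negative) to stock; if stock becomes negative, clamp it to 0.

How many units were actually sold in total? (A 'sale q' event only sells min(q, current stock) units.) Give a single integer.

Processing events:
Start: stock = 30
  Event 1 (restock 20): 30 + 20 = 50
  Event 2 (restock 26): 50 + 26 = 76
  Event 3 (adjust -3): 76 + -3 = 73
  Event 4 (sale 8): sell min(8,73)=8. stock: 73 - 8 = 65. total_sold = 8
  Event 5 (restock 28): 65 + 28 = 93
  Event 6 (restock 8): 93 + 8 = 101
  Event 7 (sale 24): sell min(24,101)=24. stock: 101 - 24 = 77. total_sold = 32
  Event 8 (sale 1): sell min(1,77)=1. stock: 77 - 1 = 76. total_sold = 33
  Event 9 (restock 23): 76 + 23 = 99
  Event 10 (sale 15): sell min(15,99)=15. stock: 99 - 15 = 84. total_sold = 48
  Event 11 (sale 25): sell min(25,84)=25. stock: 84 - 25 = 59. total_sold = 73
  Event 12 (sale 15): sell min(15,59)=15. stock: 59 - 15 = 44. total_sold = 88
  Event 13 (sale 14): sell min(14,44)=14. stock: 44 - 14 = 30. total_sold = 102
  Event 14 (sale 21): sell min(21,30)=21. stock: 30 - 21 = 9. total_sold = 123
Final: stock = 9, total_sold = 123

Answer: 123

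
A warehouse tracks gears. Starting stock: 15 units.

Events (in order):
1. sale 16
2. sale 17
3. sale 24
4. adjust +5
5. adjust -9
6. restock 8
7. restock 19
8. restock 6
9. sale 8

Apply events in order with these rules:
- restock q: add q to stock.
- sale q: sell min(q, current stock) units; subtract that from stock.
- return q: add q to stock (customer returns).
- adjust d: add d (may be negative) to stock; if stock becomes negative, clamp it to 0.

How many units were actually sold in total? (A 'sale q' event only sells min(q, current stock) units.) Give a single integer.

Answer: 23

Derivation:
Processing events:
Start: stock = 15
  Event 1 (sale 16): sell min(16,15)=15. stock: 15 - 15 = 0. total_sold = 15
  Event 2 (sale 17): sell min(17,0)=0. stock: 0 - 0 = 0. total_sold = 15
  Event 3 (sale 24): sell min(24,0)=0. stock: 0 - 0 = 0. total_sold = 15
  Event 4 (adjust +5): 0 + 5 = 5
  Event 5 (adjust -9): 5 + -9 = 0 (clamped to 0)
  Event 6 (restock 8): 0 + 8 = 8
  Event 7 (restock 19): 8 + 19 = 27
  Event 8 (restock 6): 27 + 6 = 33
  Event 9 (sale 8): sell min(8,33)=8. stock: 33 - 8 = 25. total_sold = 23
Final: stock = 25, total_sold = 23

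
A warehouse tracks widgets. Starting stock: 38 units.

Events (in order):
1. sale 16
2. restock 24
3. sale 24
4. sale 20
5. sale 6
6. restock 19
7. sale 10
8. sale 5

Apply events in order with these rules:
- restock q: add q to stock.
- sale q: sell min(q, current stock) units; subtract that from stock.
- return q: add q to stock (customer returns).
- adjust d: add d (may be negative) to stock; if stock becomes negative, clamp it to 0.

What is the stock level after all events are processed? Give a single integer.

Answer: 4

Derivation:
Processing events:
Start: stock = 38
  Event 1 (sale 16): sell min(16,38)=16. stock: 38 - 16 = 22. total_sold = 16
  Event 2 (restock 24): 22 + 24 = 46
  Event 3 (sale 24): sell min(24,46)=24. stock: 46 - 24 = 22. total_sold = 40
  Event 4 (sale 20): sell min(20,22)=20. stock: 22 - 20 = 2. total_sold = 60
  Event 5 (sale 6): sell min(6,2)=2. stock: 2 - 2 = 0. total_sold = 62
  Event 6 (restock 19): 0 + 19 = 19
  Event 7 (sale 10): sell min(10,19)=10. stock: 19 - 10 = 9. total_sold = 72
  Event 8 (sale 5): sell min(5,9)=5. stock: 9 - 5 = 4. total_sold = 77
Final: stock = 4, total_sold = 77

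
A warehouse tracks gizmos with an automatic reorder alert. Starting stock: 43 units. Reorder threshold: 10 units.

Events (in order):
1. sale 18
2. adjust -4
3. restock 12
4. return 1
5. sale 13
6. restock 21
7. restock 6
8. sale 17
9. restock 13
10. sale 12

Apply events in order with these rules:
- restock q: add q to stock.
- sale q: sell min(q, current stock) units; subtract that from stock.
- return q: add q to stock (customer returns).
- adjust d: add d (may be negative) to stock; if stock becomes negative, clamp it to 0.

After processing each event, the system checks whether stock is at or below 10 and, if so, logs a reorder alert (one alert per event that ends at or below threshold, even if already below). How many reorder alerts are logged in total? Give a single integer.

Processing events:
Start: stock = 43
  Event 1 (sale 18): sell min(18,43)=18. stock: 43 - 18 = 25. total_sold = 18
  Event 2 (adjust -4): 25 + -4 = 21
  Event 3 (restock 12): 21 + 12 = 33
  Event 4 (return 1): 33 + 1 = 34
  Event 5 (sale 13): sell min(13,34)=13. stock: 34 - 13 = 21. total_sold = 31
  Event 6 (restock 21): 21 + 21 = 42
  Event 7 (restock 6): 42 + 6 = 48
  Event 8 (sale 17): sell min(17,48)=17. stock: 48 - 17 = 31. total_sold = 48
  Event 9 (restock 13): 31 + 13 = 44
  Event 10 (sale 12): sell min(12,44)=12. stock: 44 - 12 = 32. total_sold = 60
Final: stock = 32, total_sold = 60

Checking against threshold 10:
  After event 1: stock=25 > 10
  After event 2: stock=21 > 10
  After event 3: stock=33 > 10
  After event 4: stock=34 > 10
  After event 5: stock=21 > 10
  After event 6: stock=42 > 10
  After event 7: stock=48 > 10
  After event 8: stock=31 > 10
  After event 9: stock=44 > 10
  After event 10: stock=32 > 10
Alert events: []. Count = 0

Answer: 0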